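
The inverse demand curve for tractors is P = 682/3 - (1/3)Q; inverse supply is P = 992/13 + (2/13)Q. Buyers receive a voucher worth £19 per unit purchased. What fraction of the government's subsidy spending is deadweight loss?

Pre-subsidy: 682/3 - (1/3)Q = 992/13 + (2/13)Q gives Q* = 310 and P* = 124.
With the rebate, buyers effectively pay Pb = Ps − 19, where Ps is the price sellers receive.
On the curves, Pb = 682/3 - (1/3)Q and Ps = 992/13 + (2/13)Q; the wedge Ps − Pb = 19 gives 992/13 + (2/13)Q − (682/3 - (1/3)Q) = 19, so Q' = 349.
Then Pb = 682/3 − (1/3)·349 = 111 and Ps = 992/13 + (2/13)·349 = 130.
ΔCS = ½(310 + 349)(124 − 111) = 4283.5; ΔPS = ½(310 + 349)(130 − 124) = 1977.
Government spending = 19 × 349 = 6631.
DWL = ½ × 19 × (349 − 310) = 370.5; fraction = 370.5 / 6631 = 39/698.

DWL / government spending = 39/698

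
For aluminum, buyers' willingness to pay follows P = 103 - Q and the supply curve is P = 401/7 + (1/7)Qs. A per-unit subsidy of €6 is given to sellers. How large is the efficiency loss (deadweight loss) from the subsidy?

Deadweight loss = €15.75

Pre-subsidy: 103 - Q = 401/7 + (1/7)Q gives Q* = 40 and P* = 63.
With the subsidy, sellers receive Ps = Pb + 6 for each unit, where Pb is the price buyers pay.
On the curves, Pb = 103 - Q and Ps = 401/7 + (1/7)Q; the wedge Ps − Pb = 6 gives 401/7 + (1/7)Q − (103 - Q) = 6, so Q' = 45.25.
Then Pb = 103 − 1·45.25 = 57.75 and Ps = 401/7 + (1/7)·45.25 = 63.75.
The subsidy expands output by 45.25 − 40 = 5.25 past the efficient level; on those units the gap between marginal cost and willingness to pay runs from 0 up to 6.
DWL = ½ × 6 × 5.25 = 15.75.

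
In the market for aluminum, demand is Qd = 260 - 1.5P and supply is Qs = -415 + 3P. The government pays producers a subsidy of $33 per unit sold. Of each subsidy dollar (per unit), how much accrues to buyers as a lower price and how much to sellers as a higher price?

Buyers gain $22 per unit; sellers gain $11 per unit

Pre-subsidy: 260 - 1.5P = -415 + 3P gives P* = 150, Q* = 35.
With the subsidy, sellers receive Ps = Pb + 33 for each unit, where Pb is the price buyers pay.
Supply in terms of Pb becomes Qs = -415 + 3(Pb + 33) = -316 + 3Pb. Setting this equal to demand: 260 - 1.5Pb = -316 + 3Pb, so Pb = 128.
Sellers receive Ps = 128 + 33 = 161; Q' = 260 − 1.5·128 = 68.
Buyers' price falls by P* − Pb = 150 − 128 = 22; sellers' price rises by Ps − P* = 161 − 150 = 11.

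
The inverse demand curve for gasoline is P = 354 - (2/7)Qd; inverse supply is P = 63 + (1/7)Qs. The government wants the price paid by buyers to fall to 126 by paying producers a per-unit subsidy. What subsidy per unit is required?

At a buyer price of 126, quantity demanded is 1239 − 3.5·126 = 798.
Sellers supply 798 only when they receive Ps = 63 + (1/7)·798 = 177.
s = Ps − Pb = 177 − 126 = 51.

Required subsidy s = 51 per unit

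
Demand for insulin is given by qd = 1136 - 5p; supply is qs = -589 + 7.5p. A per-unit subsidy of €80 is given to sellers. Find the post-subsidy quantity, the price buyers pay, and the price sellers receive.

Pre-subsidy: 1136 - 5p = -589 + 7.5p gives p* = 138, q* = 446.
With the subsidy, sellers receive ps = pb + 80 for each unit, where pb is the price buyers pay.
Supply in terms of pb becomes qs = -589 + 7.5(pb + 80) = 11 + 7.5pb. Setting this equal to demand: 1136 - 5pb = 11 + 7.5pb, so pb = 90.
Sellers receive ps = 90 + 80 = 170; q' = 1136 − 5·90 = 686.

q' = 686; buyers pay €90; sellers receive €170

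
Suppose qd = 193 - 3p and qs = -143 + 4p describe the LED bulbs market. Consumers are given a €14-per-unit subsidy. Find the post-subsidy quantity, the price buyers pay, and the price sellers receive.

Pre-subsidy: 193 - 3p = -143 + 4p gives p* = 48, q* = 49.
With the rebate, buyers effectively pay pb = ps − 14, where ps is the price sellers receive.
Demand in terms of ps becomes qd = 193 − 3(ps − 14) = 235 - 3ps. Setting this equal to supply: 235 - 3ps = -143 + 4ps, so ps = 54.
Buyers pay pb = 54 − 14 = 40; q' = -143 + 4·54 = 73.

q' = 73; buyers pay €40; sellers receive €54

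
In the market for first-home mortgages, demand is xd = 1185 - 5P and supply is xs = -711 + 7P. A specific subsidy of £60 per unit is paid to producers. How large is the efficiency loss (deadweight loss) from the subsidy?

Deadweight loss = £5250

Pre-subsidy: 1185 - 5P = -711 + 7P gives P* = 158, x* = 395.
With the subsidy, sellers receive Ps = Pb + 60 for each unit, where Pb is the price buyers pay.
Supply in terms of Pb becomes xs = -711 + 7(Pb + 60) = -291 + 7Pb. Setting this equal to demand: 1185 - 5Pb = -291 + 7Pb, so Pb = 123.
Sellers receive Ps = 123 + 60 = 183; x' = 1185 − 5·123 = 570.
The subsidy expands output by 570 − 395 = 175 past the efficient level; on those units the gap between marginal cost and willingness to pay runs from 0 up to 60.
DWL = ½ × 60 × 175 = 5250.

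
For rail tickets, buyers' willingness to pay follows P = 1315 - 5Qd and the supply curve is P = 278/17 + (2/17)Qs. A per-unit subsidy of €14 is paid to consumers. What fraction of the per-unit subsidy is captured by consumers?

Consumer share = 85/87

Pre-subsidy: 1315 - 5Q = 278/17 + (2/17)Q gives Q* = 7359/29 and P* = 1340/29.
With the rebate, buyers effectively pay Pb = Ps − 14, where Ps is the price sellers receive.
On the curves, Pb = 1315 - 5Q and Ps = 278/17 + (2/17)Q; the wedge Ps − Pb = 14 gives 278/17 + (2/17)Q − (1315 - 5Q) = 14, so Q' = 22315/87.
Then Pb = 1315 − 5·(22315/87) = 2830/87 and Ps = 278/17 + (2/17)·(22315/87) = 4048/87.
Buyers' price falls by P* − Pb = 1340/29 − 2830/87 = 1190/87; sellers' price rises by Ps − P* = 4048/87 − 1340/29 = 28/87.
So consumers capture (1190/87)/14 = 85/87 of each unit of subsidy.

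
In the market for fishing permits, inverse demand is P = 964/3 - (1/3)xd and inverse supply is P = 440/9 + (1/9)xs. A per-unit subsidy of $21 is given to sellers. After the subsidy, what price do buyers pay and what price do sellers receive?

Pre-subsidy: 964/3 - (1/3)x = 440/9 + (1/9)x gives x* = 613 and P* = 117.
With the subsidy, sellers receive Ps = Pb + 21 for each unit, where Pb is the price buyers pay.
On the curves, Pb = 964/3 - (1/3)x and Ps = 440/9 + (1/9)x; the wedge Ps − Pb = 21 gives 440/9 + (1/9)x − (964/3 - (1/3)x) = 21, so x' = 660.25.
Then Pb = 964/3 − (1/3)·660.25 = 101.25 and Ps = 440/9 + (1/9)·660.25 = 122.25.

Buyers pay $101.25; sellers receive $122.25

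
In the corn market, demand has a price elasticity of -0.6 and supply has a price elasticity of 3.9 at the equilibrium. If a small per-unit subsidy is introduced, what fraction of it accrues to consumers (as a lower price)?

Consumer share = 13/15

For a small subsidy around the equilibrium, the benefit split depends on the relative slopes, which at a point are proportional to the elasticities.
Buyer share = εs/(εs + |εd|) = 3.9/(3.9 + 0.6) = 13/15; seller share = |εd|/(εs + |εd|) = 2/15.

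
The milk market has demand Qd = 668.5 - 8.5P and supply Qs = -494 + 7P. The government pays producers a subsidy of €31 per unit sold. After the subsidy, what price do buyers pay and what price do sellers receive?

Pre-subsidy: 668.5 - 8.5P = -494 + 7P gives P* = 75, Q* = 31.
With the subsidy, sellers receive Ps = Pb + 31 for each unit, where Pb is the price buyers pay.
Supply in terms of Pb becomes Qs = -494 + 7(Pb + 31) = -277 + 7Pb. Setting this equal to demand: 668.5 - 8.5Pb = -277 + 7Pb, so Pb = 61.
Sellers receive Ps = 61 + 31 = 92; Q' = 668.5 − 8.5·61 = 150.

Buyers pay €61; sellers receive €92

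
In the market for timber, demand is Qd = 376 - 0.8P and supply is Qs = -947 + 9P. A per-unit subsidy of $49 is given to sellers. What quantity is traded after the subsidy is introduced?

Pre-subsidy: 376 - 0.8P = -947 + 9P gives P* = 135, Q* = 268.
With the subsidy, sellers receive Ps = Pb + 49 for each unit, where Pb is the price buyers pay.
Supply in terms of Pb becomes Qs = -947 + 9(Pb + 49) = -506 + 9Pb. Setting this equal to demand: 376 - 0.8Pb = -506 + 9Pb, so Pb = 90.
Sellers receive Ps = 90 + 49 = 139; Q' = 376 − 0.8·90 = 304.

Q' = 304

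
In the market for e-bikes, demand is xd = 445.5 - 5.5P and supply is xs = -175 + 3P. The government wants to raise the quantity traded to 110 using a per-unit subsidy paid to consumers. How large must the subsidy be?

At x = 110, invert demand for the buyer price: Pb = (445.5 − 110)/5.5 = 61; invert supply for the seller price: Ps = (110 − (-175))/3 = 95.
The subsidy must fill the gap: s = Ps − Pb = 95 − 61 = 34.

Required subsidy s = 34 per unit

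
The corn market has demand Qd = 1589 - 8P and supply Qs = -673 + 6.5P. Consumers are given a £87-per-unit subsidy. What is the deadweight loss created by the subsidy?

Deadweight loss = £13572

Pre-subsidy: 1589 - 8P = -673 + 6.5P gives P* = 156, Q* = 341.
With the rebate, buyers effectively pay Pb = Ps − 87, where Ps is the price sellers receive.
Demand in terms of Ps becomes Qd = 1589 − 8(Ps − 87) = 2285 - 8Ps. Setting this equal to supply: 2285 - 8Ps = -673 + 6.5Ps, so Ps = 204.
Buyers pay Pb = 204 − 87 = 117; Q' = -673 + 6.5·204 = 653.
The subsidy expands output by 653 − 341 = 312 past the efficient level; on those units the gap between marginal cost and willingness to pay runs from 0 up to 87.
DWL = ½ × 87 × 312 = 13572.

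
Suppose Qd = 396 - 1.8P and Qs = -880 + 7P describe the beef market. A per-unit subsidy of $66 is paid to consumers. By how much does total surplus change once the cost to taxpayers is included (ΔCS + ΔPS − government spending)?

Pre-subsidy: 396 - 1.8P = -880 + 7P gives P* = 145, Q* = 135.
With the rebate, buyers effectively pay Pb = Ps − 66, where Ps is the price sellers receive.
Demand in terms of Ps becomes Qd = 396 − 1.8(Ps − 66) = 514.8 - 1.8Ps. Setting this equal to supply: 514.8 - 1.8Ps = -880 + 7Ps, so Ps = 158.5.
Buyers pay Pb = 158.5 − 66 = 92.5; Q' = -880 + 7·158.5 = 229.5.
ΔCS = ½(135 + 229.5)(145 − 92.5) = 9568.125; ΔPS = ½(135 + 229.5)(158.5 − 145) = 2460.375.
Government spending = 66 × 229.5 = 15147.
Net change = 9568.125 + 2460.375 − 15147 = -3118.5. The loss equals the DWL triangle ½·66·94.5.

Net change in total surplus = -$3118.5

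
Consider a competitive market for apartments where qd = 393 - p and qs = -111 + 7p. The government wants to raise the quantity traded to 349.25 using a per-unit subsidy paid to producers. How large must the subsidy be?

Required subsidy s = 22 per unit

At q = 349.25, invert demand for the buyer price: pb = (393 − 349.25)/1 = 43.75; invert supply for the seller price: ps = (349.25 − (-111))/7 = 65.75.
The subsidy must fill the gap: s = ps − pb = 65.75 − 43.75 = 22.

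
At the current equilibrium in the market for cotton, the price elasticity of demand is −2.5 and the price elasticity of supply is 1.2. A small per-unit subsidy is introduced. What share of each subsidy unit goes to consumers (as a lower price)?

Consumer share = 12/37

For a small subsidy around the equilibrium, the benefit split depends on the relative slopes, which at a point are proportional to the elasticities.
Buyer share = εs/(εs + |εd|) = 1.2/(1.2 + 2.5) = 12/37; seller share = |εd|/(εs + |εd|) = 25/37.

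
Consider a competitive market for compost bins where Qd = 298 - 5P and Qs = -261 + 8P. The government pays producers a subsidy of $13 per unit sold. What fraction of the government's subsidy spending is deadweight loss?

Pre-subsidy: 298 - 5P = -261 + 8P gives P* = 43, Q* = 83.
With the subsidy, sellers receive Ps = Pb + 13 for each unit, where Pb is the price buyers pay.
Supply in terms of Pb becomes Qs = -261 + 8(Pb + 13) = -157 + 8Pb. Setting this equal to demand: 298 - 5Pb = -157 + 8Pb, so Pb = 35.
Sellers receive Ps = 35 + 13 = 48; Q' = 298 − 5·35 = 123.
ΔCS = ½(83 + 123)(43 − 35) = 824; ΔPS = ½(83 + 123)(48 − 43) = 515.
Government spending = 13 × 123 = 1599.
DWL = ½ × 13 × (123 − 83) = 260; fraction = 260 / 1599 = 20/123.

DWL / government spending = 20/123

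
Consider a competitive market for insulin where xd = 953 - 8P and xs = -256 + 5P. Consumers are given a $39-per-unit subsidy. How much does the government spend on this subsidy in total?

Pre-subsidy: 953 - 8P = -256 + 5P gives P* = 93, x* = 209.
With the rebate, buyers effectively pay Pb = Ps − 39, where Ps is the price sellers receive.
Demand in terms of Ps becomes xd = 953 − 8(Ps − 39) = 1265 - 8Ps. Setting this equal to supply: 1265 - 8Ps = -256 + 5Ps, so Ps = 117.
Buyers pay Pb = 117 − 39 = 78; x' = -256 + 5·117 = 329.
Government outlay = subsidy × quantity = 39 × 329 = 12831.

Government cost = $12831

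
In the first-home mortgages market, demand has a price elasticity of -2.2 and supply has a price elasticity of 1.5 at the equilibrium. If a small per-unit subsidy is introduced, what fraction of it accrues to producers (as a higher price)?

Producer share = 22/37

For a small subsidy around the equilibrium, the benefit split depends on the relative slopes, which at a point are proportional to the elasticities.
Buyer share = εs/(εs + |εd|) = 1.5/(1.5 + 2.2) = 15/37; seller share = |εd|/(εs + |εd|) = 22/37.
So producers capture 22/37 of the subsidy.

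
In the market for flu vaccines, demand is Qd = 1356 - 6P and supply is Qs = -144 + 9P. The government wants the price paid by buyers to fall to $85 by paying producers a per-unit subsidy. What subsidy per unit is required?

Required subsidy s = $25 per unit

At a buyer price of 85, quantity demanded is 1356 − 6·85 = 846.
Sellers supply 846 only when they receive Ps with -144 + 9·Ps = 846, i.e. Ps = 110.
s = Ps − Pb = 110 − 85 = 25.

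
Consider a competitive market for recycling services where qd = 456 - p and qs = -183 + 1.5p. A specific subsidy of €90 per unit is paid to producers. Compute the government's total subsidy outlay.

Government cost = €22896

Pre-subsidy: 456 - p = -183 + 1.5p gives p* = 255.6, q* = 200.4.
With the subsidy, sellers receive ps = pb + 90 for each unit, where pb is the price buyers pay.
Supply in terms of pb becomes qs = -183 + 1.5(pb + 90) = -48 + 1.5pb. Setting this equal to demand: 456 - pb = -48 + 1.5pb, so pb = 201.6.
Sellers receive ps = 201.6 + 90 = 291.6; q' = 456 − 1·201.6 = 254.4.
Government outlay = subsidy × quantity = 90 × 254.4 = 22896.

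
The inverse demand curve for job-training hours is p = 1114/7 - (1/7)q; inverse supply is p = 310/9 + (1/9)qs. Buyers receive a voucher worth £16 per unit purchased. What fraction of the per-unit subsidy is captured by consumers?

Pre-subsidy: 1114/7 - (1/7)q = 310/9 + (1/9)q gives q* = 491 and p* = 89.
With the rebate, buyers effectively pay pb = ps − 16, where ps is the price sellers receive.
On the curves, pb = 1114/7 - (1/7)q and ps = 310/9 + (1/9)q; the wedge ps − pb = 16 gives 310/9 + (1/9)q − (1114/7 - (1/7)q) = 16, so q' = 554.
Then pb = 1114/7 − (1/7)·554 = 80 and ps = 310/9 + (1/9)·554 = 96.
Buyers' price falls by p* − pb = 89 − 80 = 9; sellers' price rises by ps − p* = 96 − 89 = 7.
So consumers capture 9/16 = 0.5625 of each unit of subsidy.

Consumer share = 0.5625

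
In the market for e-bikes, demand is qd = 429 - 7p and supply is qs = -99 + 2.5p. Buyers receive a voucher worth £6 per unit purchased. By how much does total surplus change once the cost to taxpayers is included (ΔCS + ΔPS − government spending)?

Pre-subsidy: 429 - 7p = -99 + 2.5p gives p* = 1056/19, q* = 759/19.
With the rebate, buyers effectively pay pb = ps − 6, where ps is the price sellers receive.
Demand in terms of ps becomes qd = 429 − 7(ps − 6) = 471 - 7ps. Setting this equal to supply: 471 - 7ps = -99 + 2.5ps, so ps = 60.
Buyers pay pb = 60 − 6 = 54; q' = -99 + 2.5·60 = 51.
ΔCS = ½(759/19 + 51)(1056/19 − 54) = 25920/361; ΔPS = ½(759/19 + 51)(60 − 1056/19) = 72576/361.
Government spending = 6 × 51 = 306.
Net change = 25920/361 + 72576/361 − 306 = -630/19. The loss equals the DWL triangle ½·6·210/19.

Net change in total surplus = -630/19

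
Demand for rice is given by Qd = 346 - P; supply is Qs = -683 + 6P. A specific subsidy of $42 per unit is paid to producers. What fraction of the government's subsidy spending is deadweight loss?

DWL / government spending = 18/235

Pre-subsidy: 346 - P = -683 + 6P gives P* = 147, Q* = 199.
With the subsidy, sellers receive Ps = Pb + 42 for each unit, where Pb is the price buyers pay.
Supply in terms of Pb becomes Qs = -683 + 6(Pb + 42) = -431 + 6Pb. Setting this equal to demand: 346 - Pb = -431 + 6Pb, so Pb = 111.
Sellers receive Ps = 111 + 42 = 153; Q' = 346 − 1·111 = 235.
ΔCS = ½(199 + 235)(147 − 111) = 7812; ΔPS = ½(199 + 235)(153 − 147) = 1302.
Government spending = 42 × 235 = 9870.
DWL = ½ × 42 × (235 − 199) = 756; fraction = 756 / 9870 = 18/235.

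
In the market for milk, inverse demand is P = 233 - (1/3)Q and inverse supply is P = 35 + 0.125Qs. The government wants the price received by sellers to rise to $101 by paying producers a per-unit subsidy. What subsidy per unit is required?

Required subsidy s = $44 per unit

At a seller price of 101, quantity supplied is -280 + 8·101 = 528.
Buyers absorb 528 only when they pay Pb = 233 − (1/3)·528 = 57.
s = Ps − Pb = 101 − 57 = 44.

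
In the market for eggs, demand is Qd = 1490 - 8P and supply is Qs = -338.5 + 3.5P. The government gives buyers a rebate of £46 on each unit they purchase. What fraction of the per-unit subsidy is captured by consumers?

Pre-subsidy: 1490 - 8P = -338.5 + 3.5P gives P* = 159, Q* = 218.
With the rebate, buyers effectively pay Pb = Ps − 46, where Ps is the price sellers receive.
Demand in terms of Ps becomes Qd = 1490 − 8(Ps − 46) = 1858 - 8Ps. Setting this equal to supply: 1858 - 8Ps = -338.5 + 3.5Ps, so Ps = 191.
Buyers pay Pb = 191 − 46 = 145; Q' = -338.5 + 3.5·191 = 330.
Buyers' price falls by P* − Pb = 159 − 145 = 14; sellers' price rises by Ps − P* = 191 − 159 = 32.
So consumers capture 14/46 = 7/23 of each unit of subsidy.

Consumer share = 7/23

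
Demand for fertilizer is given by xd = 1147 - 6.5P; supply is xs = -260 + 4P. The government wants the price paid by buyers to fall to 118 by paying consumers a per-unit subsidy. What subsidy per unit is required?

At a buyer price of 118, quantity demanded is 1147 − 6.5·118 = 380.
Sellers supply 380 only when they receive Ps with -260 + 4·Ps = 380, i.e. Ps = 160.
s = Ps − Pb = 160 − 118 = 42.

Required subsidy s = 42 per unit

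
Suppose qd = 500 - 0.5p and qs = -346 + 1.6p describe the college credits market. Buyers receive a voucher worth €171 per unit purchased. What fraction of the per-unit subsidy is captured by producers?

Pre-subsidy: 500 - 0.5p = -346 + 1.6p gives p* = 2820/7, q* = 2090/7.
With the rebate, buyers effectively pay pb = ps − 171, where ps is the price sellers receive.
Demand in terms of ps becomes qd = 500 − 0.5(ps − 171) = 585.5 - 0.5ps. Setting this equal to supply: 585.5 - 0.5ps = -346 + 1.6ps, so ps = 3105/7.
Buyers pay pb = 3105/7 − 171 = 1908/7; q' = -346 + 1.6·(3105/7) = 2546/7.
Buyers' price falls by p* − pb = 2820/7 − 1908/7 = 912/7; sellers' price rises by ps − p* = 3105/7 − 2820/7 = 285/7.
So producers capture (285/7)/171 = 5/21 of each unit of subsidy.

Producer share = 5/21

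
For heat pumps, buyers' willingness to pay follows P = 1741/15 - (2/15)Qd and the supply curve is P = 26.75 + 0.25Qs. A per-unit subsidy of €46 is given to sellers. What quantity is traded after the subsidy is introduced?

Pre-subsidy: 1741/15 - (2/15)Q = 26.75 + 0.25Q gives Q* = 233 and P* = 85.
With the subsidy, sellers receive Ps = Pb + 46 for each unit, where Pb is the price buyers pay.
On the curves, Pb = 1741/15 - (2/15)Q and Ps = 26.75 + 0.25Q; the wedge Ps − Pb = 46 gives 26.75 + 0.25Q − (1741/15 - (2/15)Q) = 46, so Q' = 353.
Then Pb = 1741/15 − (2/15)·353 = 69 and Ps = 26.75 + 0.25·353 = 115.

Q' = 353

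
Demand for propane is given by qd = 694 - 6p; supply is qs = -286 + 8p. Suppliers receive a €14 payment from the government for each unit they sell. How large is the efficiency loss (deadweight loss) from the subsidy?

Pre-subsidy: 694 - 6p = -286 + 8p gives p* = 70, q* = 274.
With the subsidy, sellers receive ps = pb + 14 for each unit, where pb is the price buyers pay.
Supply in terms of pb becomes qs = -286 + 8(pb + 14) = -174 + 8pb. Setting this equal to demand: 694 - 6pb = -174 + 8pb, so pb = 62.
Sellers receive ps = 62 + 14 = 76; q' = 694 − 6·62 = 322.
The subsidy expands output by 322 − 274 = 48 past the efficient level; on those units the gap between marginal cost and willingness to pay runs from 0 up to 14.
DWL = ½ × 14 × 48 = 336.

Deadweight loss = €336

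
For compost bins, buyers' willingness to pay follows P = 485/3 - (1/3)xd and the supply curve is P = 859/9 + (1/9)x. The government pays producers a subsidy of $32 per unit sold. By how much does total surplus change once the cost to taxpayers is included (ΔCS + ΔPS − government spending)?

Pre-subsidy: 485/3 - (1/3)x = 859/9 + (1/9)x gives x* = 149 and P* = 112.
With the subsidy, sellers receive Ps = Pb + 32 for each unit, where Pb is the price buyers pay.
On the curves, Pb = 485/3 - (1/3)x and Ps = 859/9 + (1/9)x; the wedge Ps − Pb = 32 gives 859/9 + (1/9)x − (485/3 - (1/3)x) = 32, so x' = 221.
Then Pb = 485/3 − (1/3)·221 = 88 and Ps = 859/9 + (1/9)·221 = 120.
ΔCS = ½(149 + 221)(112 − 88) = 4440; ΔPS = ½(149 + 221)(120 − 112) = 1480.
Government spending = 32 × 221 = 7072.
Net change = 4440 + 1480 − 7072 = -1152. The loss equals the DWL triangle ½·32·72.

Net change in total surplus = -$1152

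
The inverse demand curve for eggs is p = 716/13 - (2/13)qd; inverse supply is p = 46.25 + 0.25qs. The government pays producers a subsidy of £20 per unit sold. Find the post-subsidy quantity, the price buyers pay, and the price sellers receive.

q' = 1499/21; buyers pay 926/21; sellers receive 1346/21

Pre-subsidy: 716/13 - (2/13)q = 46.25 + 0.25q gives q* = 153/7 and p* = 362/7.
With the subsidy, sellers receive ps = pb + 20 for each unit, where pb is the price buyers pay.
On the curves, pb = 716/13 - (2/13)q and ps = 46.25 + 0.25q; the wedge ps − pb = 20 gives 46.25 + 0.25q − (716/13 - (2/13)q) = 20, so q' = 1499/21.
Then pb = 716/13 − (2/13)·(1499/21) = 926/21 and ps = 46.25 + 0.25·(1499/21) = 1346/21.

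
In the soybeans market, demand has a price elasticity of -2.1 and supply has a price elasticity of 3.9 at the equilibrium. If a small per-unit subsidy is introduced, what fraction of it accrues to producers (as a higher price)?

Producer share = 0.35

For a small subsidy around the equilibrium, the benefit split depends on the relative slopes, which at a point are proportional to the elasticities.
Buyer share = εs/(εs + |εd|) = 3.9/(3.9 + 2.1) = 0.65; seller share = |εd|/(εs + |εd|) = 0.35.
So producers capture 0.35 of the subsidy.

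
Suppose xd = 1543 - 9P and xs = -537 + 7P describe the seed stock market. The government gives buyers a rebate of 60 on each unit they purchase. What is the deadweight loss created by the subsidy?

Pre-subsidy: 1543 - 9P = -537 + 7P gives P* = 130, x* = 373.
With the rebate, buyers effectively pay Pb = Ps − 60, where Ps is the price sellers receive.
Demand in terms of Ps becomes xd = 1543 − 9(Ps − 60) = 2083 - 9Ps. Setting this equal to supply: 2083 - 9Ps = -537 + 7Ps, so Ps = 163.75.
Buyers pay Pb = 163.75 − 60 = 103.75; x' = -537 + 7·163.75 = 609.25.
The subsidy expands output by 609.25 − 373 = 236.25 past the efficient level; on those units the gap between marginal cost and willingness to pay runs from 0 up to 60.
DWL = ½ × 60 × 236.25 = 7087.5.

Deadweight loss = 7087.5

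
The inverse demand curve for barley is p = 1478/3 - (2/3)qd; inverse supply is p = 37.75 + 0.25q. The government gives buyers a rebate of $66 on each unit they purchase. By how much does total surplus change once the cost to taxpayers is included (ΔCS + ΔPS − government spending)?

Pre-subsidy: 1478/3 - (2/3)q = 37.75 + 0.25q gives q* = 5459/11 and p* = 1780/11.
With the rebate, buyers effectively pay pb = ps − 66, where ps is the price sellers receive.
On the curves, pb = 1478/3 - (2/3)q and ps = 37.75 + 0.25q; the wedge ps − pb = 66 gives 37.75 + 0.25q − (1478/3 - (2/3)q) = 66, so q' = 6251/11.
Then pb = 1478/3 − (2/3)·(6251/11) = 1252/11 and ps = 37.75 + 0.25·(6251/11) = 1978/11.
ΔCS = ½(5459/11 + 6251/11)(1780/11 − 1252/11) = 281040/11; ΔPS = ½(5459/11 + 6251/11)(1978/11 − 1780/11) = 105390/11.
Government spending = 66 × 6251/11 = 37506.
Net change = 281040/11 + 105390/11 − 37506 = -2376. The loss equals the DWL triangle ½·66·72.

Net change in total surplus = -$2376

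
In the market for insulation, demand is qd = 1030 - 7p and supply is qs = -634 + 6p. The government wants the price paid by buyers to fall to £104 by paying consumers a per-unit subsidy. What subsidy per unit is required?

Required subsidy s = £52 per unit

At a buyer price of 104, quantity demanded is 1030 − 7·104 = 302.
Sellers supply 302 only when they receive ps with -634 + 6·ps = 302, i.e. ps = 156.
s = ps − pb = 156 − 104 = 52.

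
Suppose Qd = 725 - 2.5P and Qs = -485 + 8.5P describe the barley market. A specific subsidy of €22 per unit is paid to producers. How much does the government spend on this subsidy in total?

Pre-subsidy: 725 - 2.5P = -485 + 8.5P gives P* = 110, Q* = 450.
With the subsidy, sellers receive Ps = Pb + 22 for each unit, where Pb is the price buyers pay.
Supply in terms of Pb becomes Qs = -485 + 8.5(Pb + 22) = -298 + 8.5Pb. Setting this equal to demand: 725 - 2.5Pb = -298 + 8.5Pb, so Pb = 93.
Sellers receive Ps = 93 + 22 = 115; Q' = 725 − 2.5·93 = 492.5.
Government outlay = subsidy × quantity = 22 × 492.5 = 10835.

Government cost = €10835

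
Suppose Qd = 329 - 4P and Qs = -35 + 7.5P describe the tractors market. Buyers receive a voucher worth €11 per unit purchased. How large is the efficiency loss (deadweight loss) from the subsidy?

Deadweight loss = 3630/23

Pre-subsidy: 329 - 4P = -35 + 7.5P gives P* = 728/23, Q* = 4655/23.
With the rebate, buyers effectively pay Pb = Ps − 11, where Ps is the price sellers receive.
Demand in terms of Ps becomes Qd = 329 − 4(Ps − 11) = 373 - 4Ps. Setting this equal to supply: 373 - 4Ps = -35 + 7.5Ps, so Ps = 816/23.
Buyers pay Pb = 816/23 − 11 = 563/23; Q' = -35 + 7.5·(816/23) = 5315/23.
The subsidy expands output by 5315/23 − 4655/23 = 660/23 past the efficient level; on those units the gap between marginal cost and willingness to pay runs from 0 up to 11.
DWL = ½ × 11 × 660/23 = 3630/23.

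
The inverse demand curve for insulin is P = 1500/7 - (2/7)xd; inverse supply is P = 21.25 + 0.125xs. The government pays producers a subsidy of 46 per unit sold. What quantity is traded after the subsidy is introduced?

x' = 582

Pre-subsidy: 1500/7 - (2/7)x = 21.25 + 0.125x gives x* = 470 and P* = 80.
With the subsidy, sellers receive Ps = Pb + 46 for each unit, where Pb is the price buyers pay.
On the curves, Pb = 1500/7 - (2/7)x and Ps = 21.25 + 0.125x; the wedge Ps − Pb = 46 gives 21.25 + 0.125x − (1500/7 - (2/7)x) = 46, so x' = 582.
Then Pb = 1500/7 − (2/7)·582 = 48 and Ps = 21.25 + 0.125·582 = 94.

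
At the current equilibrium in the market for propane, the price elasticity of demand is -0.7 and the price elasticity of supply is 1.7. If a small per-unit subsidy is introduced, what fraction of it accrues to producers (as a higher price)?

For a small subsidy around the equilibrium, the benefit split depends on the relative slopes, which at a point are proportional to the elasticities.
Buyer share = εs/(εs + |εd|) = 1.7/(1.7 + 0.7) = 17/24; seller share = |εd|/(εs + |εd|) = 7/24.
So producers capture 7/24 of the subsidy.

Producer share = 7/24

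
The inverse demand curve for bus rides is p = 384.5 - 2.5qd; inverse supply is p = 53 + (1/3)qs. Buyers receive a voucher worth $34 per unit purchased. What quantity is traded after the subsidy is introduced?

Pre-subsidy: 384.5 - 2.5q = 53 + (1/3)q gives q* = 117 and p* = 92.
With the rebate, buyers effectively pay pb = ps − 34, where ps is the price sellers receive.
On the curves, pb = 384.5 - 2.5q and ps = 53 + (1/3)q; the wedge ps − pb = 34 gives 53 + (1/3)q − (384.5 - 2.5q) = 34, so q' = 129.
Then pb = 384.5 − 2.5·129 = 62 and ps = 53 + (1/3)·129 = 96.

q' = 129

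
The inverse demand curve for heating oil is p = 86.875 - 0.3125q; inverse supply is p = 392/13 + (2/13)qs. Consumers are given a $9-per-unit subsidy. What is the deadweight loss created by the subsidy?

Pre-subsidy: 86.875 - 0.3125q = 392/13 + (2/13)q gives q* = 11798/97 and p* = 4740/97.
With the rebate, buyers effectively pay pb = ps − 9, where ps is the price sellers receive.
On the curves, pb = 86.875 - 0.3125q and ps = 392/13 + (2/13)q; the wedge ps − pb = 9 gives 392/13 + (2/13)q − (86.875 - 0.3125q) = 9, so q' = 13670/97.
Then pb = 86.875 − 0.3125·(13670/97) = 4155/97 and ps = 392/13 + (2/13)·(13670/97) = 5028/97.
The subsidy expands output by 13670/97 − 11798/97 = 1872/97 past the efficient level; on those units the gap between marginal cost and willingness to pay runs from 0 up to 9.
DWL = ½ × 9 × 1872/97 = 8424/97.

Deadweight loss = 8424/97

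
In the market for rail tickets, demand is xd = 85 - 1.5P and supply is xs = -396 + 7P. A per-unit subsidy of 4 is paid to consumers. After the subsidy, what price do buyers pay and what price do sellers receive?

Buyers pay 906/17; sellers receive 974/17

Pre-subsidy: 85 - 1.5P = -396 + 7P gives P* = 962/17, x* = 2/17.
With the rebate, buyers effectively pay Pb = Ps − 4, where Ps is the price sellers receive.
Demand in terms of Ps becomes xd = 85 − 1.5(Ps − 4) = 91 - 1.5Ps. Setting this equal to supply: 91 - 1.5Ps = -396 + 7Ps, so Ps = 974/17.
Buyers pay Pb = 974/17 − 4 = 906/17; x' = -396 + 7·(974/17) = 86/17.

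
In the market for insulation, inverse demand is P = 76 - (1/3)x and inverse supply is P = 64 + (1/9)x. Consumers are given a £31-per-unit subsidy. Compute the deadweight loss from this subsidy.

Pre-subsidy: 76 - (1/3)x = 64 + (1/9)x gives x* = 27 and P* = 67.
With the rebate, buyers effectively pay Pb = Ps − 31, where Ps is the price sellers receive.
On the curves, Pb = 76 - (1/3)x and Ps = 64 + (1/9)x; the wedge Ps − Pb = 31 gives 64 + (1/9)x − (76 - (1/3)x) = 31, so x' = 96.75.
Then Pb = 76 − (1/3)·96.75 = 43.75 and Ps = 64 + (1/9)·96.75 = 74.75.
The subsidy expands output by 96.75 − 27 = 69.75 past the efficient level; on those units the gap between marginal cost and willingness to pay runs from 0 up to 31.
DWL = ½ × 31 × 69.75 = 1081.125.

Deadweight loss = £1081.125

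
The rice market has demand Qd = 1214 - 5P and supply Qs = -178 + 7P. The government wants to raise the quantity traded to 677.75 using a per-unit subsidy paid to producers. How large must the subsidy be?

Required subsidy s = 15 per unit

At Q = 677.75, invert demand for the buyer price: Pb = (1214 − 677.75)/5 = 107.25; invert supply for the seller price: Ps = (677.75 − (-178))/7 = 122.25.
The subsidy must fill the gap: s = Ps − Pb = 122.25 − 107.25 = 15.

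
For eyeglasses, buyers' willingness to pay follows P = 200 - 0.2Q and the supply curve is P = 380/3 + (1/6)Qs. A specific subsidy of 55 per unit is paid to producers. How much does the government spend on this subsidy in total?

Government cost = 19250

Pre-subsidy: 200 - 0.2Q = 380/3 + (1/6)Q gives Q* = 200 and P* = 160.
With the subsidy, sellers receive Ps = Pb + 55 for each unit, where Pb is the price buyers pay.
On the curves, Pb = 200 - 0.2Q and Ps = 380/3 + (1/6)Q; the wedge Ps − Pb = 55 gives 380/3 + (1/6)Q − (200 - 0.2Q) = 55, so Q' = 350.
Then Pb = 200 − 0.2·350 = 130 and Ps = 380/3 + (1/6)·350 = 185.
Government outlay = subsidy × quantity = 55 × 350 = 19250.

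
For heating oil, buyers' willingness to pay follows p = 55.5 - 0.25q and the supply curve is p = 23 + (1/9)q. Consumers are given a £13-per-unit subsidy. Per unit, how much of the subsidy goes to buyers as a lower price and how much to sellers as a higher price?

Buyers gain £9 per unit; sellers gain £4 per unit

Pre-subsidy: 55.5 - 0.25q = 23 + (1/9)q gives q* = 90 and p* = 33.
With the rebate, buyers effectively pay pb = ps − 13, where ps is the price sellers receive.
On the curves, pb = 55.5 - 0.25q and ps = 23 + (1/9)q; the wedge ps − pb = 13 gives 23 + (1/9)q − (55.5 - 0.25q) = 13, so q' = 126.
Then pb = 55.5 − 0.25·126 = 24 and ps = 23 + (1/9)·126 = 37.
Buyers' price falls by p* − pb = 33 − 24 = 9; sellers' price rises by ps − p* = 37 − 33 = 4.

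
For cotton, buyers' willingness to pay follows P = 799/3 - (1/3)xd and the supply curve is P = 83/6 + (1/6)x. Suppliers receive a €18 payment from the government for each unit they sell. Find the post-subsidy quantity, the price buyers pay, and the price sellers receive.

Pre-subsidy: 799/3 - (1/3)x = 83/6 + (1/6)x gives x* = 505 and P* = 98.
With the subsidy, sellers receive Ps = Pb + 18 for each unit, where Pb is the price buyers pay.
On the curves, Pb = 799/3 - (1/3)x and Ps = 83/6 + (1/6)x; the wedge Ps − Pb = 18 gives 83/6 + (1/6)x − (799/3 - (1/3)x) = 18, so x' = 541.
Then Pb = 799/3 − (1/3)·541 = 86 and Ps = 83/6 + (1/6)·541 = 104.

x' = 541; buyers pay €86; sellers receive €104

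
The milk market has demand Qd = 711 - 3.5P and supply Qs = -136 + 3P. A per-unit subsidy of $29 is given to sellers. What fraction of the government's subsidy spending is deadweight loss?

DWL / government spending = 609/7846

Pre-subsidy: 711 - 3.5P = -136 + 3P gives P* = 1694/13, Q* = 3314/13.
With the subsidy, sellers receive Ps = Pb + 29 for each unit, where Pb is the price buyers pay.
Supply in terms of Pb becomes Qs = -136 + 3(Pb + 29) = -49 + 3Pb. Setting this equal to demand: 711 - 3.5Pb = -49 + 3Pb, so Pb = 1520/13.
Sellers receive Ps = 1520/13 + 29 = 1897/13; Q' = 711 − 3.5·(1520/13) = 3923/13.
ΔCS = ½(3314/13 + 3923/13)(1694/13 − 1520/13) = 629619/169; ΔPS = ½(3314/13 + 3923/13)(1897/13 − 1694/13) = 1469111/338.
Government spending = 29 × 3923/13 = 113767/13.
DWL = ½ × 29 × (3923/13 − 3314/13) = 17661/26; fraction = (17661/26) / (113767/13) = 609/7846.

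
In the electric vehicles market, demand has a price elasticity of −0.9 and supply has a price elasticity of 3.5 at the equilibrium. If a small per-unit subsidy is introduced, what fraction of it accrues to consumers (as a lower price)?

Consumer share = 35/44

For a small subsidy around the equilibrium, the benefit split depends on the relative slopes, which at a point are proportional to the elasticities.
Buyer share = εs/(εs + |εd|) = 3.5/(3.5 + 0.9) = 35/44; seller share = |εd|/(εs + |εd|) = 9/44.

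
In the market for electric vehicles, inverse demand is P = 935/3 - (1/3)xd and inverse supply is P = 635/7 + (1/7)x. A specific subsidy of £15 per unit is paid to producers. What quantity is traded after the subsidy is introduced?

Pre-subsidy: 935/3 - (1/3)x = 635/7 + (1/7)x gives x* = 464 and P* = 157.
With the subsidy, sellers receive Ps = Pb + 15 for each unit, where Pb is the price buyers pay.
On the curves, Pb = 935/3 - (1/3)x and Ps = 635/7 + (1/7)x; the wedge Ps − Pb = 15 gives 635/7 + (1/7)x − (935/3 - (1/3)x) = 15, so x' = 495.5.
Then Pb = 935/3 − (1/3)·495.5 = 146.5 and Ps = 635/7 + (1/7)·495.5 = 161.5.

x' = 495.5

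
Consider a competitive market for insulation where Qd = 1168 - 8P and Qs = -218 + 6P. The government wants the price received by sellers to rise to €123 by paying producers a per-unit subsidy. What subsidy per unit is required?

Required subsidy s = €42 per unit

At a seller price of 123, quantity supplied is -218 + 6·123 = 520.
Buyers absorb 520 only when they pay Pb with 1168 − 8·Pb = 520, i.e. Pb = 81.
s = Ps − Pb = 123 − 81 = 42.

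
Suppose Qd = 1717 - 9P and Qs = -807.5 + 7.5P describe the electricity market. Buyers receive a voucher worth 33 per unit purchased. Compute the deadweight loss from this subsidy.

Deadweight loss = 2227.5

Pre-subsidy: 1717 - 9P = -807.5 + 7.5P gives P* = 153, Q* = 340.
With the rebate, buyers effectively pay Pb = Ps − 33, where Ps is the price sellers receive.
Demand in terms of Ps becomes Qd = 1717 − 9(Ps − 33) = 2014 - 9Ps. Setting this equal to supply: 2014 - 9Ps = -807.5 + 7.5Ps, so Ps = 171.
Buyers pay Pb = 171 − 33 = 138; Q' = -807.5 + 7.5·171 = 475.
The subsidy expands output by 475 − 340 = 135 past the efficient level; on those units the gap between marginal cost and willingness to pay runs from 0 up to 33.
DWL = ½ × 33 × 135 = 2227.5.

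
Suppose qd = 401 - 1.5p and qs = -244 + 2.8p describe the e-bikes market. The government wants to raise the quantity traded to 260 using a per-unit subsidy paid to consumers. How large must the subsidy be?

At q = 260, invert demand for the buyer price: pb = (401 − 260)/1.5 = 94; invert supply for the seller price: ps = (260 − (-244))/2.8 = 180.
The subsidy must fill the gap: s = ps − pb = 180 − 94 = 86.

Required subsidy s = 86 per unit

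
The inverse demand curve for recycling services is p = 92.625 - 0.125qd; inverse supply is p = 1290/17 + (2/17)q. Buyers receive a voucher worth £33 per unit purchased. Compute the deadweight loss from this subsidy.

Pre-subsidy: 92.625 - 0.125q = 1290/17 + (2/17)q gives q* = 69 and p* = 84.
With the rebate, buyers effectively pay pb = ps − 33, where ps is the price sellers receive.
On the curves, pb = 92.625 - 0.125q and ps = 1290/17 + (2/17)q; the wedge ps − pb = 33 gives 1290/17 + (2/17)q − (92.625 - 0.125q) = 33, so q' = 205.
Then pb = 92.625 − 0.125·205 = 67 and ps = 1290/17 + (2/17)·205 = 100.
The subsidy expands output by 205 − 69 = 136 past the efficient level; on those units the gap between marginal cost and willingness to pay runs from 0 up to 33.
DWL = ½ × 33 × 136 = 2244.

Deadweight loss = £2244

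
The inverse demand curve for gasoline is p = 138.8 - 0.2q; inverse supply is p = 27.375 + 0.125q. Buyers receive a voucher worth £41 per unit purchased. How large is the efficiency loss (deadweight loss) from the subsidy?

Deadweight loss = 33620/13

Pre-subsidy: 138.8 - 0.2q = 27.375 + 0.125q gives q* = 4457/13 and p* = 913/13.
With the rebate, buyers effectively pay pb = ps − 41, where ps is the price sellers receive.
On the curves, pb = 138.8 - 0.2q and ps = 27.375 + 0.125q; the wedge ps − pb = 41 gives 27.375 + 0.125q − (138.8 - 0.2q) = 41, so q' = 469.
Then pb = 138.8 − 0.2·469 = 45 and ps = 27.375 + 0.125·469 = 86.
The subsidy expands output by 469 − 4457/13 = 1640/13 past the efficient level; on those units the gap between marginal cost and willingness to pay runs from 0 up to 41.
DWL = ½ × 41 × 1640/13 = 33620/13.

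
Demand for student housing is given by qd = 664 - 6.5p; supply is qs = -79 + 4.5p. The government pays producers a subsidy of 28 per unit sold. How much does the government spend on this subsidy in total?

Pre-subsidy: 664 - 6.5p = -79 + 4.5p gives p* = 743/11, q* = 4949/22.
With the subsidy, sellers receive ps = pb + 28 for each unit, where pb is the price buyers pay.
Supply in terms of pb becomes qs = -79 + 4.5(pb + 28) = 47 + 4.5pb. Setting this equal to demand: 664 - 6.5pb = 47 + 4.5pb, so pb = 617/11.
Sellers receive ps = 617/11 + 28 = 925/11; q' = 664 − 6.5·(617/11) = 6587/22.
Government outlay = subsidy × quantity = 28 × 6587/22 = 92218/11.

Government cost = 92218/11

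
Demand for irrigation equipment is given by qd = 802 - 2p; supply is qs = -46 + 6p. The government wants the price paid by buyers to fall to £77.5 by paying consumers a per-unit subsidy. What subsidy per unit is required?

Required subsidy s = £38 per unit

At a buyer price of 77.5, quantity demanded is 802 − 2·77.5 = 647.
Sellers supply 647 only when they receive ps with -46 + 6·ps = 647, i.e. ps = 115.5.
s = ps − pb = 115.5 − 77.5 = 38.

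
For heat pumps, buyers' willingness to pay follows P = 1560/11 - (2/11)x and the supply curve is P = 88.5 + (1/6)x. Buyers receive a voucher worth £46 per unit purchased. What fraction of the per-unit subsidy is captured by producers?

Pre-subsidy: 1560/11 - (2/11)x = 88.5 + (1/6)x gives x* = 153 and P* = 114.
With the rebate, buyers effectively pay Pb = Ps − 46, where Ps is the price sellers receive.
On the curves, Pb = 1560/11 - (2/11)x and Ps = 88.5 + (1/6)x; the wedge Ps − Pb = 46 gives 88.5 + (1/6)x − (1560/11 - (2/11)x) = 46, so x' = 285.
Then Pb = 1560/11 − (2/11)·285 = 90 and Ps = 88.5 + (1/6)·285 = 136.
Buyers' price falls by P* − Pb = 114 − 90 = 24; sellers' price rises by Ps − P* = 136 − 114 = 22.
So producers capture 22/46 = 11/23 of each unit of subsidy.

Producer share = 11/23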